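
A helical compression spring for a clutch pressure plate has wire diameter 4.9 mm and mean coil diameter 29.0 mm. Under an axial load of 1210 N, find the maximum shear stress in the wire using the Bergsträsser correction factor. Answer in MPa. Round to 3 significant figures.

Spring index C = D/d = 29.0/4.9 = 5.9184
K_B = (4C+2)/(4C−3) = 25.673/20.673 = 1.2419
τ₀ = 8FD/(πd³) = 8·1210·29.0/(π·4.9³) = 280720/369.61 = 759.51 MPa
τ_max = K·τ₀ = 1.2419 × 759.51 = 943.21 MPa

943 MPa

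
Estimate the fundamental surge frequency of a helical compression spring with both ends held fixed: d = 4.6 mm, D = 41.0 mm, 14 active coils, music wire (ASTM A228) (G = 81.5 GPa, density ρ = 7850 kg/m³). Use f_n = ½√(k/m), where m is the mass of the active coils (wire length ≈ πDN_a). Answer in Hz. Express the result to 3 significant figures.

k = Gd⁴/(8D³N_a) = (81.5×10³)(4.6⁴)/(8·41.0³·14) = 4.7274 N/mm = 4727.4 N/m
Wire length L = πDN_a = π·41.0·14 = 1803.3 mm
m = ρ·(πd²/4)·L = 7850 × 16.619×10⁻⁶ m² × 1.8033 m = 0.23525 kg
f_n = ½√(k/m) = 0.5·√(4727.4/0.23525) = 0.5·√(20095) = 70.878 Hz

70.9 Hz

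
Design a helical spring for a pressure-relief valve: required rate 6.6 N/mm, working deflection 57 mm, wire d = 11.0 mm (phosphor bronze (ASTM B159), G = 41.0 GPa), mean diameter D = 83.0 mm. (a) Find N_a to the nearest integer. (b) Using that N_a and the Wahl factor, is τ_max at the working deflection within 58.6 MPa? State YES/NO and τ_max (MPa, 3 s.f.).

(a) 20 coils; (b) NO, τ_max = 71.0 MPa

N_a = Gd⁴/(8D³k) = (41.0×10³)(11.0⁴)/(8·83.0³·6.6) = 19.88 → N_a = 20
Actual rate k = Gd⁴/(8D³·20) = 6.5615 N/mm
Working load F = kδ = 6.5615·57 = 374 N
C = 83.0/11.0 = 7.5455; K_W = (4C−1)/(4C−4)+0.615/C = 1.1961
τ_max = K_W·8FD/(πd³) = 1.1961·59.39 = 71.036 MPa
τ_max > 58.6 MPa → exceeds allowable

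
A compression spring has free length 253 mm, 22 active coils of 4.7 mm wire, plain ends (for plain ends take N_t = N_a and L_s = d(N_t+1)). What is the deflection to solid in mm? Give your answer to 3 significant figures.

N_t = 22; L_s = 4.7·23 = 108.1 mm
δ_solid = L₀ − L_s = 253 − 108.1 = 144.9 mm

145 mm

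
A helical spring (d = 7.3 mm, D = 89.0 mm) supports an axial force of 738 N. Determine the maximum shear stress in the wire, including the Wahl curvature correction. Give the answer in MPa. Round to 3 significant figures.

480 MPa

Spring index C = D/d = 89.0/7.3 = 12.1918
K_W = (4C−1)/(4C−4) + 0.615/C = 47.767/44.767 + 0.0504 = 1.1175
τ₀ = 8FD/(πd³) = 8·738·89.0/(π·7.3³) = 525456/1222.1 = 429.95 MPa
τ_max = K·τ₀ = 1.1175 × 429.95 = 480.45 MPa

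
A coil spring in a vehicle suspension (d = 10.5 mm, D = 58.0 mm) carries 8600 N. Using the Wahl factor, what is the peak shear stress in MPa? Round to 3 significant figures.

1400 MPa

Spring index C = D/d = 58.0/10.5 = 5.5238
K_W = (4C−1)/(4C−4) + 0.615/C = 21.095/18.095 + 0.1113 = 1.2771
τ₀ = 8FD/(πd³) = 8·8600·58.0/(π·10.5³) = 3.9904e+06/3636.8 = 1097.2 MPa
τ_max = K·τ₀ = 1.2771 × 1097.2 = 1401.3 MPa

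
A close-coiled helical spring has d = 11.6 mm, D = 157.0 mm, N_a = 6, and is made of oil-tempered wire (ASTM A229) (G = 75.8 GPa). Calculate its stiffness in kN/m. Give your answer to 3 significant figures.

k = Gd⁴/(8D³N_a) = (75.8×10³ × 11.6⁴) / (8 × 157.0³ × 6)
  = 1.37246e+09 / 1.85755e+08 = 7.3886 N/mm

7.39 kN/m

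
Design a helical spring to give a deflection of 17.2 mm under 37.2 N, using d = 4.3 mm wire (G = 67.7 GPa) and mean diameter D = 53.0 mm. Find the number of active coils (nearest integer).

9

Required rate k = F/δ = 37.2/17.2 = 2.1628 N/mm
N_a = Gd⁴/(8D³k) = (67.7×10³ × 4.3⁴)/(8 × 53.0³ × 2.1628)
    = 2.31453e+07 / 2.57592e+06 = 8.985 → 9 coils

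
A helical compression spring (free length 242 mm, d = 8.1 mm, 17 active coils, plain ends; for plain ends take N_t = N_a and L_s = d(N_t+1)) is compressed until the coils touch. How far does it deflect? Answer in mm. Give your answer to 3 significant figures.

96.2 mm

N_t = 17; L_s = 8.1·18 = 145.8 mm
δ_solid = L₀ − L_s = 242 − 145.8 = 96.2 mm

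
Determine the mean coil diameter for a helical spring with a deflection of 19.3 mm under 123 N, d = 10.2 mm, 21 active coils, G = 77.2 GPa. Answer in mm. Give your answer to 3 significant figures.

92.1 mm

Required rate k = F/δ = 123/19.3 = 6.3731 N/mm
D = (Gd⁴/(8N_a·k))^(1/3) = (77.2×10³·10.2⁴/(8·21·6.3731))^(1/3)
  = (780478)^(1/3) = 92.0705 mm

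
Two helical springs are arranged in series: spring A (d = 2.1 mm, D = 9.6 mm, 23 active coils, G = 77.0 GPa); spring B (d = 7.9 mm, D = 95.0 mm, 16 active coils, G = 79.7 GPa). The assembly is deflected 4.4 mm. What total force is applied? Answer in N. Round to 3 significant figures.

k_A = Gd⁴/(8D³N_a) = (77.0×10³)(2.1⁴)/(8·9.6³·23) = 9.1989 N/mm
k_B = Gd⁴/(8D³N_a) = (79.7×10³)(7.9⁴)/(8·95.0³·16) = 2.8287 N/mm
Series: 1/k_eq = 1/9.1989 + 1/2.8287 = 0.46223; k_eq = 2.1634 N/mm
F = k_eq·δ = 2.1634·4.4 = 9.5191 N

9.52 N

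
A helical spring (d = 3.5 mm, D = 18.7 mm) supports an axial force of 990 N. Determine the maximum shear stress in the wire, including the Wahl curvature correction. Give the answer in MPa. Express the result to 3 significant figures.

Spring index C = D/d = 18.7/3.5 = 5.3429
K_W = (4C−1)/(4C−4) + 0.615/C = 20.371/17.371 + 0.1151 = 1.2878
τ₀ = 8FD/(πd³) = 8·990·18.7/(π·3.5³) = 148104/134.7 = 1099.5 MPa
τ_max = K·τ₀ = 1.2878 × 1099.5 = 1416 MPa

1420 MPa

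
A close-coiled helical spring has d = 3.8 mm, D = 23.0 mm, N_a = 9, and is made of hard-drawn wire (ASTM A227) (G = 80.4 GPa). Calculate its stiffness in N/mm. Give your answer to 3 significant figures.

k = Gd⁴/(8D³N_a) = (80.4×10³ × 3.8⁴) / (8 × 23.0³ × 9)
  = 1.67645e+07 / 876024 = 19.137 N/mm

19.1 N/mm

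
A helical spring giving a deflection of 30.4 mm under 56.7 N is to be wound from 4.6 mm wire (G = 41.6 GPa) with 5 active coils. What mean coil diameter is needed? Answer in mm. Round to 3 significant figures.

63.0 mm

Required rate k = F/δ = 56.7/30.4 = 1.8651 N/mm
D = (Gd⁴/(8N_a·k))^(1/3) = (41.6×10³·4.6⁴/(8·5·1.8651))^(1/3)
  = (249664)^(1/3) = 62.9678 mm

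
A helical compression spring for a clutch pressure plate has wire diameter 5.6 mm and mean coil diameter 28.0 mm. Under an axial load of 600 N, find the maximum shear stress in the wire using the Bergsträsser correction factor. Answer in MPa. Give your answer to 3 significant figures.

Spring index C = D/d = 28.0/5.6 = 5.0000
K_B = (4C+2)/(4C−3) = 22.000/17.000 = 1.2941
τ₀ = 8FD/(πd³) = 8·600·28.0/(π·5.6³) = 134400/551.71 = 243.6 MPa
τ_max = K·τ₀ = 1.2941 × 243.6 = 315.25 MPa

315 MPa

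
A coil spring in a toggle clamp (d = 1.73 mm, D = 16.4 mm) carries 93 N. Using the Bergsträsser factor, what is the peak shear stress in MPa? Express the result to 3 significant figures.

Spring index C = D/d = 16.4/1.73 = 9.4798
K_B = (4C+2)/(4C−3) = 39.919/34.919 = 1.1432
τ₀ = 8FD/(πd³) = 8·93·16.4/(π·1.73³) = 12201.6/16.266 = 750.12 MPa
τ_max = K·τ₀ = 1.1432 × 750.12 = 857.52 MPa

858 MPa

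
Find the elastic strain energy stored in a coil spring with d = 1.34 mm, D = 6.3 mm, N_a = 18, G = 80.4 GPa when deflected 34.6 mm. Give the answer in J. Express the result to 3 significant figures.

4.31 J

k = Gd⁴/(8D³N_a) = (80.4×10³)(1.34⁴)/(8·6.3³·18) = 7.1993 N/mm
U = ½kδ² = 0.5 × 7.1993 × 34.6² = 4309.4 N·mm = 4.3094 J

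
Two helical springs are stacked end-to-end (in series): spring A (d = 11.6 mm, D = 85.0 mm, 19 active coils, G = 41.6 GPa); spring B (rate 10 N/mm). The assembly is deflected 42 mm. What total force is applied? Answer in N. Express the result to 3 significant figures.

k_A = Gd⁴/(8D³N_a) = (41.6×10³)(11.6⁴)/(8·85.0³·19) = 8.0691 N/mm
Series: 1/k_eq = 1/8.0691 + 1/10 = 0.22393; k_eq = 4.4657 N/mm
F = k_eq·δ = 4.4657·42 = 187.56 N

188 N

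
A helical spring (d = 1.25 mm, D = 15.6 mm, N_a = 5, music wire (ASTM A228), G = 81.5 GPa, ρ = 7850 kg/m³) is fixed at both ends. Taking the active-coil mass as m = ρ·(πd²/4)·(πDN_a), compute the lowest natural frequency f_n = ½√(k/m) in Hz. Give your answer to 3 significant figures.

k = Gd⁴/(8D³N_a) = (81.5×10³)(1.25⁴)/(8·15.6³·5) = 1.3103 N/mm = 1310.3 N/m
Wire length L = πDN_a = π·15.6·5 = 245.04 mm
m = ρ·(πd²/4)·L = 7850 × 1.2272×10⁻⁶ m² × 0.24504 m = 0.0023606 kg
f_n = ½√(k/m) = 0.5·√(1310.3/0.0023606) = 0.5·√(5.5506e+05) = 372.51 Hz

373 Hz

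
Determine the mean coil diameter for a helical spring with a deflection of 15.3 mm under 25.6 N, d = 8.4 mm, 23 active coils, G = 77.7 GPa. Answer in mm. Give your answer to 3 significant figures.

108 mm

Required rate k = F/δ = 25.6/15.3 = 1.6732 N/mm
D = (Gd⁴/(8N_a·k))^(1/3) = (77.7×10³·8.4⁴/(8·23·1.6732))^(1/3)
  = (1.25653e+06)^(1/3) = 107.9089 mm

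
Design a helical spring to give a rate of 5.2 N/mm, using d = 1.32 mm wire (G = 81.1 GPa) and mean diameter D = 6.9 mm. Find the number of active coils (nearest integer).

N_a = Gd⁴/(8D³k) = (81.1×10³ × 1.32⁴)/(8 × 6.9³ × 5.2)
    = 246216 / 13666 = 18.02 → 18 coils

18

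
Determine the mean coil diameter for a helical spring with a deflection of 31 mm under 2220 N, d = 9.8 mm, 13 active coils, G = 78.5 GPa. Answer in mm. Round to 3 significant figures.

Required rate k = F/δ = 2220/31 = 71.613 N/mm
D = (Gd⁴/(8N_a·k))^(1/3) = (78.5×10³·9.8⁴/(8·13·71.613))^(1/3)
  = (97218.6)^(1/3) = 45.9815 mm

46.0 mm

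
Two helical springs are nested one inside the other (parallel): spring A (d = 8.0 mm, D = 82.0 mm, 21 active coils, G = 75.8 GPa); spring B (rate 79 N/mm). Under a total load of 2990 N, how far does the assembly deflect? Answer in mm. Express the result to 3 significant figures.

36.3 mm

k_A = Gd⁴/(8D³N_a) = (75.8×10³)(8.0⁴)/(8·82.0³·21) = 3.3518 N/mm
Parallel: k_eq = 3.3518 + 79 = 82.352 N/mm
δ = F/k_eq = 2990/82.352 = 36.308 mm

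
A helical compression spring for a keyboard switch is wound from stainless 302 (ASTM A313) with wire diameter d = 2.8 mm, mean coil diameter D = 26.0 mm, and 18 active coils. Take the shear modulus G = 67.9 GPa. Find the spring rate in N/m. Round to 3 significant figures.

k = Gd⁴/(8D³N_a) = (67.9×10³ × 2.8⁴) / (8 × 26.0³ × 18)
  = 4.17351e+06 / 2.53094e+06 = 1.649 N/mm = 1649 N/m

1650 N/m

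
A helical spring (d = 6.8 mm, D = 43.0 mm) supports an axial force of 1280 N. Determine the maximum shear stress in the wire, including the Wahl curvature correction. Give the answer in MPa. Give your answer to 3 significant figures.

Spring index C = D/d = 43.0/6.8 = 6.3235
K_W = (4C−1)/(4C−4) + 0.615/C = 24.294/21.294 + 0.0973 = 1.2381
τ₀ = 8FD/(πd³) = 8·1280·43.0/(π·6.8³) = 440320/987.82 = 445.75 MPa
τ_max = K·τ₀ = 1.2381 × 445.75 = 551.9 MPa

552 MPa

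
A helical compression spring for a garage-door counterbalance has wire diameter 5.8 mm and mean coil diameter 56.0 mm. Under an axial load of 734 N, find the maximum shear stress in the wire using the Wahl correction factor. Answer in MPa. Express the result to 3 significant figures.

617 MPa

Spring index C = D/d = 56.0/5.8 = 9.6552
K_W = (4C−1)/(4C−4) + 0.615/C = 37.621/34.621 + 0.0637 = 1.1503
τ₀ = 8FD/(πd³) = 8·734·56.0/(π·5.8³) = 328832/612.96 = 536.46 MPa
τ_max = K·τ₀ = 1.1503 × 536.46 = 617.12 MPa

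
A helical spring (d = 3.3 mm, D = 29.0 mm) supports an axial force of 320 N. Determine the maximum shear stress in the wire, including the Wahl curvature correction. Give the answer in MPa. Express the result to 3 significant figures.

Spring index C = D/d = 29.0/3.3 = 8.7879
K_W = (4C−1)/(4C−4) + 0.615/C = 34.152/31.152 + 0.0700 = 1.1663
τ₀ = 8FD/(πd³) = 8·320·29.0/(π·3.3³) = 74240/112.9 = 657.58 MPa
τ_max = K·τ₀ = 1.1663 × 657.58 = 766.92 MPa

767 MPa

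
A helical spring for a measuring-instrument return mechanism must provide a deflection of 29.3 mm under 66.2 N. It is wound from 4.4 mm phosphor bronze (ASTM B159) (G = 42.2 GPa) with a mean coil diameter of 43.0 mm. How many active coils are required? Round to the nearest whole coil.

Required rate k = F/δ = 66.2/29.3 = 2.2594 N/mm
N_a = Gd⁴/(8D³k) = (42.2×10³ × 4.4⁴)/(8 × 43.0³ × 2.2594)
    = 1.5817e+07 / 1.4371e+06 = 11.01 → 11 coils

11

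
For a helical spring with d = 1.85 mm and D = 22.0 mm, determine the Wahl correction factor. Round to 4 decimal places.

C = D/d = 22.0/1.85 = 11.8919
K_W = (4C−1)/(4C−4) + 0.615/C = 46.568/43.568 + 0.0517 = 1.1206

1.1206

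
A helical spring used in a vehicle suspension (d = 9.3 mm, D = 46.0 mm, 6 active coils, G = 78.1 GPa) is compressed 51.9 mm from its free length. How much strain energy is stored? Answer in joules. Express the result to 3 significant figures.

k = Gd⁴/(8D³N_a) = (78.1×10³)(9.3⁴)/(8·46.0³·6) = 125.05 N/mm
U = ½kδ² = 0.5 × 125.05 × 51.9² = 1.6841e+05 N·mm = 168.41 J

168 J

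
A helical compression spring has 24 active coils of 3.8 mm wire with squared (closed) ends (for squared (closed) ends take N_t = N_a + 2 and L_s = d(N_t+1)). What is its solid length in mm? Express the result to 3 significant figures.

103 mm

squared (closed) ends: N_t = N_a + 2 = 24 + 2 = 26
L_s = d·(N_t+1) = 3.8 × 27 = 102.6 mm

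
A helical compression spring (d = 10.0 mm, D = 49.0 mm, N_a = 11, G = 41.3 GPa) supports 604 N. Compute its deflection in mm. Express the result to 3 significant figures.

15.1 mm

k = Gd⁴/(8D³N_a) = (41.3×10³)(10.0⁴)/(8·49.0³·11) = 39.891 N/mm
δ = F/k = 604 / 39.891 = 15.141 mm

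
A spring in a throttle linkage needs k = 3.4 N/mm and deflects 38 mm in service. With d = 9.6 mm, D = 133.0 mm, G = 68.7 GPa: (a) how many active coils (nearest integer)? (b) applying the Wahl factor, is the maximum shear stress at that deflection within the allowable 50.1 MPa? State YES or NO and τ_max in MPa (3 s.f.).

(a) 9 coils; (b) NO, τ_max = 55.3 MPa

N_a = Gd⁴/(8D³k) = (68.7×10³)(9.6⁴)/(8·133.0³·3.4) = 9.118 → N_a = 9
Actual rate k = Gd⁴/(8D³·9) = 3.4447 N/mm
Working load F = kδ = 3.4447·38 = 130.9 N
C = 133.0/9.6 = 13.8542; K_W = (4C−1)/(4C−4)+0.615/C = 1.1027
τ_max = K_W·8FD/(πd³) = 1.1027·50.109 = 55.257 MPa
τ_max > 50.1 MPa → exceeds allowable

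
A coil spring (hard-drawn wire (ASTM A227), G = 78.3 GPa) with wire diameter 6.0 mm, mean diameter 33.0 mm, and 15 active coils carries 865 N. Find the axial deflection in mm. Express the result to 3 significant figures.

k = Gd⁴/(8D³N_a) = (78.3×10³)(6.0⁴)/(8·33.0³·15) = 23.531 N/mm
δ = F/k = 865 / 23.531 = 36.76 mm

36.8 mm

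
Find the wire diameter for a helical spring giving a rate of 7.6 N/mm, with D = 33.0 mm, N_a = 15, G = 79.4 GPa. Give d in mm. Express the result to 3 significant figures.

4.51 mm

d = (8D³N_a·k / G)^(1/4) = (8·33.0³·15·7.6 / (79.4×10³))^0.25
  = (412.78)^0.25 = 4.5074 mm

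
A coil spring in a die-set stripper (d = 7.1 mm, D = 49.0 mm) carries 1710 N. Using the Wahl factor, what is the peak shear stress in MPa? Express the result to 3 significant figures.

Spring index C = D/d = 49.0/7.1 = 6.9014
K_W = (4C−1)/(4C−4) + 0.615/C = 26.606/23.606 + 0.0891 = 1.2162
τ₀ = 8FD/(πd³) = 8·1710·49.0/(π·7.1³) = 670320/1124.4 = 596.15 MPa
τ_max = K·τ₀ = 1.2162 × 596.15 = 725.04 MPa

725 MPa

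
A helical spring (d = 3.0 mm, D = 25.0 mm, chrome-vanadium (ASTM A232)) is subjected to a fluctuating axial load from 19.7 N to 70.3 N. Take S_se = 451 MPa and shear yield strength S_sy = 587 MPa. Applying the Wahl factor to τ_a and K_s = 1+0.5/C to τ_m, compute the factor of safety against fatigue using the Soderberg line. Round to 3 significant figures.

C = D/d = 25.0/3.0 = 8.3333; K_W = (4C−1)/(4C−4)+0.615/C = 1.1761; K_s = 1+0.5/C = 1.0600
F_a = (F_max−F_min)/2 = 25.3 N; F_m = (F_max+F_min)/2 = 45 N
τ_a = K_W·8F_aD/(πd³) = 1.1761 × 59.654 = 70.157 MPa
τ_m = K_s·8F_mD/(πd³) = 1.0600 × 106.1 = 112.47 MPa
Soderberg: 1/n_f = τ_a/S_se + τ_m/S_sy = 70.157/451 + 112.47/587 = 0.15556 + 0.19160 = 0.34716
n_f = 1/0.34716 = 2.881

2.88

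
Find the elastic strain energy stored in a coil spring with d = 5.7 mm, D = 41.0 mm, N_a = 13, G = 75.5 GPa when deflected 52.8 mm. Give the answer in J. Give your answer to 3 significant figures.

k = Gd⁴/(8D³N_a) = (75.5×10³)(5.7⁴)/(8·41.0³·13) = 11.119 N/mm
U = ½kδ² = 0.5 × 11.119 × 52.8² = 15499 N·mm = 15.499 J

15.5 J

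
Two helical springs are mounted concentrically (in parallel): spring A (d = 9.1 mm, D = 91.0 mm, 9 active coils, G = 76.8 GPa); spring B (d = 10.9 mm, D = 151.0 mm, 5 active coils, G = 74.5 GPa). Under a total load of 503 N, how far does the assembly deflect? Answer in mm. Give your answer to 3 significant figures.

29.0 mm

k_A = Gd⁴/(8D³N_a) = (76.8×10³)(9.1⁴)/(8·91.0³·9) = 9.7067 N/mm
k_B = Gd⁴/(8D³N_a) = (74.5×10³)(10.9⁴)/(8·151.0³·5) = 7.6361 N/mm
Parallel: k_eq = 9.7067 + 7.6361 = 17.343 N/mm
δ = F/k_eq = 503/17.343 = 29.003 mm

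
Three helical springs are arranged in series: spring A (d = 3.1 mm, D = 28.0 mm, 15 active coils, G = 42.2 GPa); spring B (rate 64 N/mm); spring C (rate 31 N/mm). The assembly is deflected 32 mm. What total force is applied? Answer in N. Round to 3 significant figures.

k_A = Gd⁴/(8D³N_a) = (42.2×10³)(3.1⁴)/(8·28.0³·15) = 1.4795 N/mm
Series: 1/k_eq = 1/1.4795 + 1/64 + 1/31 = 0.7238; k_eq = 1.3816 N/mm
F = k_eq·δ = 1.3816·32 = 44.211 N

44.2 N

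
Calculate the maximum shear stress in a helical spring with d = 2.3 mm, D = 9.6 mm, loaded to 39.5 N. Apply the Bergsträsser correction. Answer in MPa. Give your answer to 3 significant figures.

Spring index C = D/d = 9.6/2.3 = 4.1739
K_B = (4C+2)/(4C−3) = 18.696/13.696 = 1.3651
τ₀ = 8FD/(πd³) = 8·39.5·9.6/(π·2.3³) = 3033.6/38.224 = 79.364 MPa
τ_max = K·τ₀ = 1.3651 × 79.364 = 108.34 MPa

108 MPa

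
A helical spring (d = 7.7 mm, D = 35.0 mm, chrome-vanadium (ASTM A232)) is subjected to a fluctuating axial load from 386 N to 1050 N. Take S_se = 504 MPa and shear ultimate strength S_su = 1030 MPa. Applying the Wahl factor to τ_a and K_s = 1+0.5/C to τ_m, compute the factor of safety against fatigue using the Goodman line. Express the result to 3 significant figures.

3.08

C = D/d = 35.0/7.7 = 4.5455; K_W = (4C−1)/(4C−4)+0.615/C = 1.3468; K_s = 1+0.5/C = 1.1100
F_a = (F_max−F_min)/2 = 332 N; F_m = (F_max+F_min)/2 = 718 N
τ_a = K_W·8F_aD/(πd³) = 1.3468 × 64.815 = 87.295 MPa
τ_m = K_s·8F_mD/(πd³) = 1.1100 × 140.17 = 155.59 MPa
Goodman: 1/n_f = τ_a/S_se + τ_m/S_su = 87.295/504 + 155.59/1030 = 0.17320 + 0.15106 = 0.32426
n_f = 1/0.32426 = 3.084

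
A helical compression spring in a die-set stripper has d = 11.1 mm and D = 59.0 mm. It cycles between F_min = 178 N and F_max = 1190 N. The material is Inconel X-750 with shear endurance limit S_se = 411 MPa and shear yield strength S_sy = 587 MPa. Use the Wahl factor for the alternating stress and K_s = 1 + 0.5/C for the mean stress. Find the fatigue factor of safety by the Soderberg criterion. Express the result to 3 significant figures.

C = D/d = 59.0/11.1 = 5.3153; K_W = (4C−1)/(4C−4)+0.615/C = 1.2895; K_s = 1+0.5/C = 1.0941
F_a = (F_max−F_min)/2 = 506 N; F_m = (F_max+F_min)/2 = 684 N
τ_a = K_W·8F_aD/(πd³) = 1.2895 × 55.587 = 71.68 MPa
τ_m = K_s·8F_mD/(πd³) = 1.0941 × 75.141 = 82.21 MPa
Soderberg: 1/n_f = τ_a/S_se + τ_m/S_sy = 71.68/411 + 82.21/587 = 0.17440 + 0.14005 = 0.31445
n_f = 1/0.31445 = 3.18

3.18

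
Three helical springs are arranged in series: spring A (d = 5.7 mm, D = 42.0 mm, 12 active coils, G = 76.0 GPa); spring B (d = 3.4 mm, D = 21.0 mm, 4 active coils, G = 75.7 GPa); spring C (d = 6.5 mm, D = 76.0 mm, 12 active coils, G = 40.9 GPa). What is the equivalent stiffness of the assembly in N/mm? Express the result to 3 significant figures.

k_A = Gd⁴/(8D³N_a) = (76.0×10³)(5.7⁴)/(8·42.0³·12) = 11.28 N/mm
k_B = Gd⁴/(8D³N_a) = (75.7×10³)(3.4⁴)/(8·21.0³·4) = 34.135 N/mm
k_C = Gd⁴/(8D³N_a) = (40.9×10³)(6.5⁴)/(8·76.0³·12) = 1.7325 N/mm
Series: 1/k_eq = 1/11.28 + 1/34.135 + 1/1.7325 = 0.69516; k_eq = 1.4385 N/mm

1.44 N/mm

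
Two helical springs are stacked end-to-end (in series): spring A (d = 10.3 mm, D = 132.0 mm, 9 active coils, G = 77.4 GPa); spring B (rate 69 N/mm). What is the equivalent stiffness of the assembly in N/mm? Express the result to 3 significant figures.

4.89 N/mm

k_A = Gd⁴/(8D³N_a) = (77.4×10³)(10.3⁴)/(8·132.0³·9) = 5.2606 N/mm
Series: 1/k_eq = 1/5.2606 + 1/69 = 0.20459; k_eq = 4.8879 N/mm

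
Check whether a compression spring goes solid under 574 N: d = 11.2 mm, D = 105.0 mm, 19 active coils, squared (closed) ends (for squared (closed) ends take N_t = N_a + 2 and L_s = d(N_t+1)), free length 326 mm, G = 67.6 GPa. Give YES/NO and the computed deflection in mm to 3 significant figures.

YES, δ = 95.0 mm

k = Gd⁴/(8D³N_a) = (67.6×10³)(11.2⁴)/(8·105.0³·19) = 6.0452 N/mm
N_t = 21; L_s = 11.2·22 = 246.4 mm; δ_solid = L₀ − L_s = 326 − 246.4 = 79.6 mm
δ = F/k = 574/6.0452 = 94.952 mm
δ ≥ δ_solid → spring goes solid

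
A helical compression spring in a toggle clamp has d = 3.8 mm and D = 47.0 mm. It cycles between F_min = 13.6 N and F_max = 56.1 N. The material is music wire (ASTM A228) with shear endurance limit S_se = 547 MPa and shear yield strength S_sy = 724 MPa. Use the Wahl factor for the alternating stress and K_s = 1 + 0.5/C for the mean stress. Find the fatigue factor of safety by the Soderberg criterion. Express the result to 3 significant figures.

C = D/d = 47.0/3.8 = 12.3684; K_W = (4C−1)/(4C−4)+0.615/C = 1.1157; K_s = 1+0.5/C = 1.0404
F_a = (F_max−F_min)/2 = 21.25 N; F_m = (F_max+F_min)/2 = 34.85 N
τ_a = K_W·8F_aD/(πd³) = 1.1157 × 46.35 = 51.712 MPa
τ_m = K_s·8F_mD/(πd³) = 1.0404 × 76.013 = 79.086 MPa
Soderberg: 1/n_f = τ_a/S_se + τ_m/S_sy = 51.712/547 + 79.086/724 = 0.09454 + 0.10924 = 0.20377
n_f = 1/0.20377 = 4.907

4.91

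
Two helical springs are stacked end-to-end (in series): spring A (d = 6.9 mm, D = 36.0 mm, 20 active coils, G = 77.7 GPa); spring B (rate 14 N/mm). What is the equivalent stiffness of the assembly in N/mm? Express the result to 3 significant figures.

k_A = Gd⁴/(8D³N_a) = (77.7×10³)(6.9⁴)/(8·36.0³·20) = 23.593 N/mm
Series: 1/k_eq = 1/23.593 + 1/14 = 0.11381; k_eq = 8.7863 N/mm

8.79 N/mm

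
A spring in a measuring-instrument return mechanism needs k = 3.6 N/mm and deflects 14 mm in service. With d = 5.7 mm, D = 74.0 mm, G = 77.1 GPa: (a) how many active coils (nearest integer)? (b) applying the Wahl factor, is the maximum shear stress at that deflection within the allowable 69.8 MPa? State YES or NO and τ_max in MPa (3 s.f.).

(a) 7 coils; (b) YES, τ_max = 56.7 MPa

N_a = Gd⁴/(8D³k) = (77.1×10³)(5.7⁴)/(8·74.0³·3.6) = 6.974 → N_a = 7
Actual rate k = Gd⁴/(8D³·7) = 3.5865 N/mm
Working load F = kδ = 3.5865·14 = 50.211 N
C = 74.0/5.7 = 12.9825; K_W = (4C−1)/(4C−4)+0.615/C = 1.1100
τ_max = K_W·8FD/(πd³) = 1.1100·51.091 = 56.709 MPa
τ_max ≤ 69.8 MPa → acceptable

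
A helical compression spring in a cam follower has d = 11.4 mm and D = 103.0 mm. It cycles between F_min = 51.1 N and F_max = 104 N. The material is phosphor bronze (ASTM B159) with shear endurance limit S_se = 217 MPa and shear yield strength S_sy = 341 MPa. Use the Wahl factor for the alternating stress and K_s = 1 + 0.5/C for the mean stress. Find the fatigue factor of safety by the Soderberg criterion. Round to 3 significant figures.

C = D/d = 103.0/11.4 = 9.0351; K_W = (4C−1)/(4C−4)+0.615/C = 1.1614; K_s = 1+0.5/C = 1.0553
F_a = (F_max−F_min)/2 = 26.45 N; F_m = (F_max+F_min)/2 = 77.55 N
τ_a = K_W·8F_aD/(πd³) = 1.1614 × 4.6826 = 5.4384 MPa
τ_m = K_s·8F_mD/(πd³) = 1.0553 × 13.729 = 14.489 MPa
Soderberg: 1/n_f = τ_a/S_se + τ_m/S_sy = 5.4384/217 + 14.489/341 = 0.02506 + 0.04249 = 0.067551
n_f = 1/0.067551 = 14.8

14.8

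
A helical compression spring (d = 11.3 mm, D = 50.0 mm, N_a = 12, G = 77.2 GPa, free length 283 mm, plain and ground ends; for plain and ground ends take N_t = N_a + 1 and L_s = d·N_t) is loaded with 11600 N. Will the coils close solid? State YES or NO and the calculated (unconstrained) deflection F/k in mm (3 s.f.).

NO, δ = 111 mm

k = Gd⁴/(8D³N_a) = (77.2×10³)(11.3⁴)/(8·50.0³·12) = 104.89 N/mm
N_t = 13; L_s = 11.3·13 = 146.9 mm; δ_solid = L₀ − L_s = 283 − 146.9 = 136.1 mm
δ = F/k = 11600/104.89 = 110.59 mm
δ < δ_solid → spring does not go solid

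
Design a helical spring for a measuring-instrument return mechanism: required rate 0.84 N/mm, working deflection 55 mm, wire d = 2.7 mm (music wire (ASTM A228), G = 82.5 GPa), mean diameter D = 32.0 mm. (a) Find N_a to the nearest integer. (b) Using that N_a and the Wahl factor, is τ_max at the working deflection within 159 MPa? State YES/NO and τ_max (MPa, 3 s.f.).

(a) 20 coils; (b) NO, τ_max = 213 MPa

N_a = Gd⁴/(8D³k) = (82.5×10³)(2.7⁴)/(8·32.0³·0.84) = 19.91 → N_a = 20
Actual rate k = Gd⁴/(8D³·20) = 0.83626 N/mm
Working load F = kδ = 0.83626·55 = 45.994 N
C = 32.0/2.7 = 11.8519; K_W = (4C−1)/(4C−4)+0.615/C = 1.1210
τ_max = K_W·8FD/(πd³) = 1.1210·190.41 = 213.46 MPa
τ_max > 159 MPa → exceeds allowable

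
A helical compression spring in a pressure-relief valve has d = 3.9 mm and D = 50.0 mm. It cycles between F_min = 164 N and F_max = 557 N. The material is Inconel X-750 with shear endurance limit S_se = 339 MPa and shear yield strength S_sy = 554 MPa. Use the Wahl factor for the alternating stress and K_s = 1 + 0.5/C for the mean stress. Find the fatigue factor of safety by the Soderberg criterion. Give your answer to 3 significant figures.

C = D/d = 50.0/3.9 = 12.8205; K_W = (4C−1)/(4C−4)+0.615/C = 1.1114; K_s = 1+0.5/C = 1.0390
F_a = (F_max−F_min)/2 = 196.5 N; F_m = (F_max+F_min)/2 = 360.5 N
τ_a = K_W·8F_aD/(πd³) = 1.1114 × 421.77 = 468.77 MPa
τ_m = K_s·8F_mD/(πd³) = 1.0390 × 773.79 = 803.96 MPa
Soderberg: 1/n_f = τ_a/S_se + τ_m/S_sy = 468.77/339 + 803.96/554 = 1.38279 + 1.45120 = 2.834
n_f = 1/2.834 = 0.3529

0.353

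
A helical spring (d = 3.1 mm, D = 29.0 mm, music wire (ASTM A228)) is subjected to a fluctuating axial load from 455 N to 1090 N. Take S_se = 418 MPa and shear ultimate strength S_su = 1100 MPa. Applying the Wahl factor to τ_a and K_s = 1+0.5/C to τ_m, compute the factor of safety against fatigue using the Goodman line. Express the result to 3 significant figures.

0.249

C = D/d = 29.0/3.1 = 9.3548; K_W = (4C−1)/(4C−4)+0.615/C = 1.1555; K_s = 1+0.5/C = 1.0534
F_a = (F_max−F_min)/2 = 317.5 N; F_m = (F_max+F_min)/2 = 772.5 N
τ_a = K_W·8F_aD/(πd³) = 1.1555 × 787.04 = 909.43 MPa
τ_m = K_s·8F_mD/(πd³) = 1.0534 × 1914.9 = 2017.3 MPa
Goodman: 1/n_f = τ_a/S_se + τ_m/S_su = 909.43/418 + 2017.3/1100 = 2.17568 + 1.83388 = 4.0096
n_f = 1/4.0096 = 0.2494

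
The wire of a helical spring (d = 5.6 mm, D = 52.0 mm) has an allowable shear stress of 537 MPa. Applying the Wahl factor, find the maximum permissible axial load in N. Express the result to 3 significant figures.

616 N

C = D/d = 52.0/5.6 = 9.2857
K_W = (4C−1)/(4C−4) + 0.615/C = 36.143/33.143 + 0.0662 = 1.1567
τ_max = K·8FD/(πd³) → F_max = τ_allow·πd³/(8DK)
F_max = 537·π·5.6³/(8·52.0·1.1567) = 2.9627e+05/481.21 = 615.68 N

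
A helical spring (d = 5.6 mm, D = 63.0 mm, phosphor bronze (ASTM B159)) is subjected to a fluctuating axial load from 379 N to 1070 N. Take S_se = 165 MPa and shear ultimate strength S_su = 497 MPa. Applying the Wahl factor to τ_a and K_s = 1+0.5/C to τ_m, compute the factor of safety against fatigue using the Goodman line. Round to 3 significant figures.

0.282

C = D/d = 63.0/5.6 = 11.2500; K_W = (4C−1)/(4C−4)+0.615/C = 1.1278; K_s = 1+0.5/C = 1.0444
F_a = (F_max−F_min)/2 = 345.5 N; F_m = (F_max+F_min)/2 = 724.5 N
τ_a = K_W·8F_aD/(πd³) = 1.1278 × 315.62 = 355.97 MPa
τ_m = K_s·8F_mD/(πd³) = 1.0444 × 661.84 = 691.26 MPa
Goodman: 1/n_f = τ_a/S_se + τ_m/S_su = 355.97/165 + 691.26/497 = 2.15738 + 1.39086 = 3.5482
n_f = 1/3.5482 = 0.2818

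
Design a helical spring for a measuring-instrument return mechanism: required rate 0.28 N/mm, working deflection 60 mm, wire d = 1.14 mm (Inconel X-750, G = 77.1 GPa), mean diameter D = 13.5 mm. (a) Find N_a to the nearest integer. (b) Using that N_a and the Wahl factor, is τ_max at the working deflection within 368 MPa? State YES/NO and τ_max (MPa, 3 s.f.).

N_a = Gd⁴/(8D³k) = (77.1×10³)(1.14⁴)/(8·13.5³·0.28) = 23.63 → N_a = 24
Actual rate k = Gd⁴/(8D³·24) = 0.27566 N/mm
Working load F = kδ = 0.27566·60 = 16.54 N
C = 13.5/1.14 = 11.8421; K_W = (4C−1)/(4C−4)+0.615/C = 1.1211
τ_max = K_W·8FD/(πd³) = 1.1211·383.78 = 430.26 MPa
τ_max > 368 MPa → exceeds allowable

(a) 24 coils; (b) NO, τ_max = 430 MPa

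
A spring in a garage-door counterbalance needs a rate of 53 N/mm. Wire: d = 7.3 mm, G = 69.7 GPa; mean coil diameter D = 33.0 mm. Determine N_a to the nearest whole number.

N_a = Gd⁴/(8D³k) = (69.7×10³ × 7.3⁴)/(8 × 33.0³ × 53)
    = 1.97936e+08 / 1.52373e+07 = 12.99 → 13 coils

13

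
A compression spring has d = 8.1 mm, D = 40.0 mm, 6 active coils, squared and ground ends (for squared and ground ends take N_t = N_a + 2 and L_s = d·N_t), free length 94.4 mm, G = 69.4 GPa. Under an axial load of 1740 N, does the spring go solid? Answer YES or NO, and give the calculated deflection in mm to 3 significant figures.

NO, δ = 17.9 mm

k = Gd⁴/(8D³N_a) = (69.4×10³)(8.1⁴)/(8·40.0³·6) = 97.247 N/mm
N_t = 8; L_s = 8.1·8 = 64.8 mm; δ_solid = L₀ − L_s = 94.4 − 64.8 = 29.6 mm
δ = F/k = 1740/97.247 = 17.892 mm
δ < δ_solid → spring does not go solid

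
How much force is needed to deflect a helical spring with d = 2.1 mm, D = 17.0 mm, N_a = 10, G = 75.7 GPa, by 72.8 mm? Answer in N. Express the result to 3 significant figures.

273 N

k = Gd⁴/(8D³N_a) = (75.7×10³)(2.1⁴)/(8·17.0³·10) = 3.7457 N/mm
F = k·δ = 3.7457 × 72.8 = 272.69 N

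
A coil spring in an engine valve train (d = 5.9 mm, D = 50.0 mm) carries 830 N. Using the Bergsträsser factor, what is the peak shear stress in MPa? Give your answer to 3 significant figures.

Spring index C = D/d = 50.0/5.9 = 8.4746
K_B = (4C+2)/(4C−3) = 35.898/30.898 = 1.1618
τ₀ = 8FD/(πd³) = 8·830·50.0/(π·5.9³) = 332000/645.22 = 514.56 MPa
τ_max = K·τ₀ = 1.1618 × 514.56 = 597.82 MPa

598 MPa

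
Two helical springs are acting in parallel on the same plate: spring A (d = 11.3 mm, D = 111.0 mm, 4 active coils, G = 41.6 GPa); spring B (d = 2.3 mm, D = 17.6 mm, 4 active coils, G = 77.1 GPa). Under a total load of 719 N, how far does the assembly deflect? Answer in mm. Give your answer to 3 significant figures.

25.8 mm

k_A = Gd⁴/(8D³N_a) = (41.6×10³)(11.3⁴)/(8·111.0³·4) = 15.498 N/mm
k_B = Gd⁴/(8D³N_a) = (77.1×10³)(2.3⁴)/(8·17.6³·4) = 12.367 N/mm
Parallel: k_eq = 15.498 + 12.367 = 27.866 N/mm
δ = F/k_eq = 719/27.866 = 25.802 mm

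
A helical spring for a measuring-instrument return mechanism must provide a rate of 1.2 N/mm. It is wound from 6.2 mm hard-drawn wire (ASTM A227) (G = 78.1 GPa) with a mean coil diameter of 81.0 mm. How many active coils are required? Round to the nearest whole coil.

23

N_a = Gd⁴/(8D³k) = (78.1×10³ × 6.2⁴)/(8 × 81.0³ × 1.2)
    = 1.15403e+08 / 5.10183e+06 = 22.62 → 23 coils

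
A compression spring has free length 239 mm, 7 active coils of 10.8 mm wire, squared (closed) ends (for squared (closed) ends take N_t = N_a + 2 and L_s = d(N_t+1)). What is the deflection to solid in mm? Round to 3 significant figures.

131 mm

N_t = 9; L_s = 10.8·10 = 108 mm
δ_solid = L₀ − L_s = 239 − 108 = 131 mm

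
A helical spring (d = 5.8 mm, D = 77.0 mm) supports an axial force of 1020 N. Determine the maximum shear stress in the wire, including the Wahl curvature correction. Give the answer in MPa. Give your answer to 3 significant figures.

Spring index C = D/d = 77.0/5.8 = 13.2759
K_W = (4C−1)/(4C−4) + 0.615/C = 52.103/49.103 + 0.0463 = 1.1074
τ₀ = 8FD/(πd³) = 8·1020·77.0/(π·5.8³) = 628320/612.96 = 1025.1 MPa
τ_max = K·τ₀ = 1.1074 × 1025.1 = 1135.2 MPa

1140 MPa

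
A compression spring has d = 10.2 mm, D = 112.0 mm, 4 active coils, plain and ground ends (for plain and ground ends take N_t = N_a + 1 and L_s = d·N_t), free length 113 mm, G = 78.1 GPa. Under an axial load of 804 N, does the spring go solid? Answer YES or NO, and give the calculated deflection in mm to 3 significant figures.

NO, δ = 42.8 mm

k = Gd⁴/(8D³N_a) = (78.1×10³)(10.2⁴)/(8·112.0³·4) = 18.804 N/mm
N_t = 5; L_s = 10.2·5 = 51 mm; δ_solid = L₀ − L_s = 113 − 51 = 62 mm
δ = F/k = 804/18.804 = 42.757 mm
δ < δ_solid → spring does not go solid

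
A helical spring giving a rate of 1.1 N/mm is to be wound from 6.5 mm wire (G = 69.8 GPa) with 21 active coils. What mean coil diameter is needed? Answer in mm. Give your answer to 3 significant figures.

87.7 mm

D = (Gd⁴/(8N_a·k))^(1/3) = (69.8×10³·6.5⁴/(8·21·1.1))^(1/3)
  = (674228)^(1/3) = 87.6871 mm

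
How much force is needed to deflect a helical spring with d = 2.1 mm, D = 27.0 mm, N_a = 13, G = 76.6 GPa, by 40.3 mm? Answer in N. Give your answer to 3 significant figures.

29.3 N

k = Gd⁴/(8D³N_a) = (76.6×10³)(2.1⁴)/(8·27.0³·13) = 0.72775 N/mm
F = k·δ = 0.72775 × 40.3 = 29.328 N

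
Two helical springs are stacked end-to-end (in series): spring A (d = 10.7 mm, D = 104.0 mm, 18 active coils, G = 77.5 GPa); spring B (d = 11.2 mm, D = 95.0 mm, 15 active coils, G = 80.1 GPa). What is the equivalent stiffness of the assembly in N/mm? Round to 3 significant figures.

k_A = Gd⁴/(8D³N_a) = (77.5×10³)(10.7⁴)/(8·104.0³·18) = 6.2715 N/mm
k_B = Gd⁴/(8D³N_a) = (80.1×10³)(11.2⁴)/(8·95.0³·15) = 12.25 N/mm
Series: 1/k_eq = 1/6.2715 + 1/12.25 = 0.24108; k_eq = 4.148 N/mm

4.15 N/mm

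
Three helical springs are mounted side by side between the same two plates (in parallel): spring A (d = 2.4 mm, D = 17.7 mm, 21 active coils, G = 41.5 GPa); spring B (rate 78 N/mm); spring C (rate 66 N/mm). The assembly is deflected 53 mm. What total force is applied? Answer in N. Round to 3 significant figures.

k_A = Gd⁴/(8D³N_a) = (41.5×10³)(2.4⁴)/(8·17.7³·21) = 1.478 N/mm
Parallel: k_eq = 1.478 + 78 + 66 = 145.48 N/mm
F = k_eq·δ = 145.48·53 = 7710.3 N

7710 N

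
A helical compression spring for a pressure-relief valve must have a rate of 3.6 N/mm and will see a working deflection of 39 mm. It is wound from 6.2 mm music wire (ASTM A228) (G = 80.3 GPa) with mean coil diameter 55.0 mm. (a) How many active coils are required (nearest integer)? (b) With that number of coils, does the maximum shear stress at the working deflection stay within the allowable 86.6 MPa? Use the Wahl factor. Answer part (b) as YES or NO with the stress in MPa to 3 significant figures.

(a) 25 coils; (b) NO, τ_max = 95.2 MPa

N_a = Gd⁴/(8D³k) = (80.3×10³)(6.2⁴)/(8·55.0³·3.6) = 24.76 → N_a = 25
Actual rate k = Gd⁴/(8D³·25) = 3.5659 N/mm
Working load F = kδ = 3.5659·39 = 139.07 N
C = 55.0/6.2 = 8.8710; K_W = (4C−1)/(4C−4)+0.615/C = 1.1646
τ_max = K_W·8FD/(πd³) = 1.1646·81.725 = 95.178 MPa
τ_max > 86.6 MPa → exceeds allowable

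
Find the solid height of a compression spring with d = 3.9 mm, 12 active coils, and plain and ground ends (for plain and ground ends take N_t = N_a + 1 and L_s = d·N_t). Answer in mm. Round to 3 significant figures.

plain and ground ends: N_t = N_a + 1 = 12 + 1 = 13
L_s = d·N_t = 3.9 × 13 = 50.7 mm

50.7 mm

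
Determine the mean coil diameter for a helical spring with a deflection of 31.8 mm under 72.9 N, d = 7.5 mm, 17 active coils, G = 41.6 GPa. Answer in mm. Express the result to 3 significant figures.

Required rate k = F/δ = 72.9/31.8 = 2.2925 N/mm
D = (Gd⁴/(8N_a·k))^(1/3) = (41.6×10³·7.5⁴/(8·17·2.2925))^(1/3)
  = (422181)^(1/3) = 75.0182 mm

75.0 mm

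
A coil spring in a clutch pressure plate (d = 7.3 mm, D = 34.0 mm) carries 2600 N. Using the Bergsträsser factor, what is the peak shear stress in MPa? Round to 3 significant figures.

Spring index C = D/d = 34.0/7.3 = 4.6575
K_B = (4C+2)/(4C−3) = 20.630/15.630 = 1.3199
τ₀ = 8FD/(πd³) = 8·2600·34.0/(π·7.3³) = 707200/1222.1 = 578.66 MPa
τ_max = K·τ₀ = 1.3199 × 578.66 = 763.77 MPa

764 MPa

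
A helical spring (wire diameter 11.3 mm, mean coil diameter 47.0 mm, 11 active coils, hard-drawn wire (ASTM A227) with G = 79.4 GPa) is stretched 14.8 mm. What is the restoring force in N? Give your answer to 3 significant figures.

2100 N

k = Gd⁴/(8D³N_a) = (79.4×10³)(11.3⁴)/(8·47.0³·11) = 141.7 N/mm
F = k·δ = 141.7 × 14.8 = 2097.1 N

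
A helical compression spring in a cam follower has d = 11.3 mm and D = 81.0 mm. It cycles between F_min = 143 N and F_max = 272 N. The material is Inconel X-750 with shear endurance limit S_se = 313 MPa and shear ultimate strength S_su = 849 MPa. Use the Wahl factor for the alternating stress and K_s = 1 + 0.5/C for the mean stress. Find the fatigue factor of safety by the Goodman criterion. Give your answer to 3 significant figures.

13.7

C = D/d = 81.0/11.3 = 7.1681; K_W = (4C−1)/(4C−4)+0.615/C = 1.2074; K_s = 1+0.5/C = 1.0698
F_a = (F_max−F_min)/2 = 64.5 N; F_m = (F_max+F_min)/2 = 207.5 N
τ_a = K_W·8F_aD/(πd³) = 1.2074 × 9.2204 = 11.133 MPa
τ_m = K_s·8F_mD/(πd³) = 1.0698 × 29.663 = 31.732 MPa
Goodman: 1/n_f = τ_a/S_se + τ_m/S_su = 11.133/313 + 31.732/849 = 0.03557 + 0.03738 = 0.072943
n_f = 1/0.072943 = 13.71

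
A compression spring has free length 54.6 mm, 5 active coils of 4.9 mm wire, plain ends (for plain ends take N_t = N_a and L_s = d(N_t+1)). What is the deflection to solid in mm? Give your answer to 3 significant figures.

N_t = 5; L_s = 4.9·6 = 29.4 mm
δ_solid = L₀ − L_s = 54.6 − 29.4 = 25.2 mm

25.2 mm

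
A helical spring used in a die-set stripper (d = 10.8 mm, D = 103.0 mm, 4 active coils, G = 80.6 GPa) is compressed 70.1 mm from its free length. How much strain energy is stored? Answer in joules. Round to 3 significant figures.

77.1 J

k = Gd⁴/(8D³N_a) = (80.6×10³)(10.8⁴)/(8·103.0³·4) = 31.359 N/mm
U = ½kδ² = 0.5 × 31.359 × 70.1² = 77050 N·mm = 77.05 J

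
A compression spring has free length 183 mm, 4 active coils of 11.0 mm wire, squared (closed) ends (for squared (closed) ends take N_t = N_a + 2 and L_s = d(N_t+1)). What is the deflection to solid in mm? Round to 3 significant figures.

N_t = 6; L_s = 11.0·7 = 77 mm
δ_solid = L₀ − L_s = 183 − 77 = 106 mm

106 mm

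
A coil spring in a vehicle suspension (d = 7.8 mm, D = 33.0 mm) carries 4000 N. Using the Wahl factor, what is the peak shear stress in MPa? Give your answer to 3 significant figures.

Spring index C = D/d = 33.0/7.8 = 4.2308
K_W = (4C−1)/(4C−4) + 0.615/C = 15.923/12.923 + 0.1454 = 1.3775
τ₀ = 8FD/(πd³) = 8·4000·33.0/(π·7.8³) = 1.056e+06/1490.8 = 708.32 MPa
τ_max = K·τ₀ = 1.3775 × 708.32 = 975.72 MPa

976 MPa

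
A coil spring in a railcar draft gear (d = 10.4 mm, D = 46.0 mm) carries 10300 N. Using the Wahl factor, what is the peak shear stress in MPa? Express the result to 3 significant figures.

Spring index C = D/d = 46.0/10.4 = 4.4231
K_W = (4C−1)/(4C−4) + 0.615/C = 16.692/13.692 + 0.1390 = 1.3581
τ₀ = 8FD/(πd³) = 8·10300·46.0/(π·10.4³) = 3.7904e+06/3533.9 = 1072.6 MPa
τ_max = K·τ₀ = 1.3581 × 1072.6 = 1456.7 MPa

1460 MPa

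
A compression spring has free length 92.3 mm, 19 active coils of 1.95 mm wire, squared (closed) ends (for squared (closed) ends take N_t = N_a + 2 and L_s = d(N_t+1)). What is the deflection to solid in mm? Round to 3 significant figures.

49.4 mm

N_t = 21; L_s = 1.95·22 = 42.9 mm
δ_solid = L₀ − L_s = 92.3 − 42.9 = 49.4 mm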